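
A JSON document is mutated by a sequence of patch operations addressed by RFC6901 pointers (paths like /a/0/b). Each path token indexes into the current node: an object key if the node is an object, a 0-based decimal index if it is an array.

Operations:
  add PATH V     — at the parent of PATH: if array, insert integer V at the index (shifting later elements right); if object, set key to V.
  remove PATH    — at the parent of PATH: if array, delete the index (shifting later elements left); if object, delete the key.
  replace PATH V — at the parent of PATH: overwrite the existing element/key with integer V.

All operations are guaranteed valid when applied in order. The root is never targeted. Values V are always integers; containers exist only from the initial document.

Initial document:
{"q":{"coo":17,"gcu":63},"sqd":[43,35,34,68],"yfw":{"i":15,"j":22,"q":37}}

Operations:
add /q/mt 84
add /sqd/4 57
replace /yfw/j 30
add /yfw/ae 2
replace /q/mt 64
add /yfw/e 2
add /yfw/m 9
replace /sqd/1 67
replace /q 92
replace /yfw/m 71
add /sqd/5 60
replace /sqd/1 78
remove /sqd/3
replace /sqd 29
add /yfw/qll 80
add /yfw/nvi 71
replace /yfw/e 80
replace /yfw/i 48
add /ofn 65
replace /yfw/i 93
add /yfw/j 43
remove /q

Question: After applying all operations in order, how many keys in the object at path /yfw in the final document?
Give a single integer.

Answer: 8

Derivation:
After op 1 (add /q/mt 84): {"q":{"coo":17,"gcu":63,"mt":84},"sqd":[43,35,34,68],"yfw":{"i":15,"j":22,"q":37}}
After op 2 (add /sqd/4 57): {"q":{"coo":17,"gcu":63,"mt":84},"sqd":[43,35,34,68,57],"yfw":{"i":15,"j":22,"q":37}}
After op 3 (replace /yfw/j 30): {"q":{"coo":17,"gcu":63,"mt":84},"sqd":[43,35,34,68,57],"yfw":{"i":15,"j":30,"q":37}}
After op 4 (add /yfw/ae 2): {"q":{"coo":17,"gcu":63,"mt":84},"sqd":[43,35,34,68,57],"yfw":{"ae":2,"i":15,"j":30,"q":37}}
After op 5 (replace /q/mt 64): {"q":{"coo":17,"gcu":63,"mt":64},"sqd":[43,35,34,68,57],"yfw":{"ae":2,"i":15,"j":30,"q":37}}
After op 6 (add /yfw/e 2): {"q":{"coo":17,"gcu":63,"mt":64},"sqd":[43,35,34,68,57],"yfw":{"ae":2,"e":2,"i":15,"j":30,"q":37}}
After op 7 (add /yfw/m 9): {"q":{"coo":17,"gcu":63,"mt":64},"sqd":[43,35,34,68,57],"yfw":{"ae":2,"e":2,"i":15,"j":30,"m":9,"q":37}}
After op 8 (replace /sqd/1 67): {"q":{"coo":17,"gcu":63,"mt":64},"sqd":[43,67,34,68,57],"yfw":{"ae":2,"e":2,"i":15,"j":30,"m":9,"q":37}}
After op 9 (replace /q 92): {"q":92,"sqd":[43,67,34,68,57],"yfw":{"ae":2,"e":2,"i":15,"j":30,"m":9,"q":37}}
After op 10 (replace /yfw/m 71): {"q":92,"sqd":[43,67,34,68,57],"yfw":{"ae":2,"e":2,"i":15,"j":30,"m":71,"q":37}}
After op 11 (add /sqd/5 60): {"q":92,"sqd":[43,67,34,68,57,60],"yfw":{"ae":2,"e":2,"i":15,"j":30,"m":71,"q":37}}
After op 12 (replace /sqd/1 78): {"q":92,"sqd":[43,78,34,68,57,60],"yfw":{"ae":2,"e":2,"i":15,"j":30,"m":71,"q":37}}
After op 13 (remove /sqd/3): {"q":92,"sqd":[43,78,34,57,60],"yfw":{"ae":2,"e":2,"i":15,"j":30,"m":71,"q":37}}
After op 14 (replace /sqd 29): {"q":92,"sqd":29,"yfw":{"ae":2,"e":2,"i":15,"j":30,"m":71,"q":37}}
After op 15 (add /yfw/qll 80): {"q":92,"sqd":29,"yfw":{"ae":2,"e":2,"i":15,"j":30,"m":71,"q":37,"qll":80}}
After op 16 (add /yfw/nvi 71): {"q":92,"sqd":29,"yfw":{"ae":2,"e":2,"i":15,"j":30,"m":71,"nvi":71,"q":37,"qll":80}}
After op 17 (replace /yfw/e 80): {"q":92,"sqd":29,"yfw":{"ae":2,"e":80,"i":15,"j":30,"m":71,"nvi":71,"q":37,"qll":80}}
After op 18 (replace /yfw/i 48): {"q":92,"sqd":29,"yfw":{"ae":2,"e":80,"i":48,"j":30,"m":71,"nvi":71,"q":37,"qll":80}}
After op 19 (add /ofn 65): {"ofn":65,"q":92,"sqd":29,"yfw":{"ae":2,"e":80,"i":48,"j":30,"m":71,"nvi":71,"q":37,"qll":80}}
After op 20 (replace /yfw/i 93): {"ofn":65,"q":92,"sqd":29,"yfw":{"ae":2,"e":80,"i":93,"j":30,"m":71,"nvi":71,"q":37,"qll":80}}
After op 21 (add /yfw/j 43): {"ofn":65,"q":92,"sqd":29,"yfw":{"ae":2,"e":80,"i":93,"j":43,"m":71,"nvi":71,"q":37,"qll":80}}
After op 22 (remove /q): {"ofn":65,"sqd":29,"yfw":{"ae":2,"e":80,"i":93,"j":43,"m":71,"nvi":71,"q":37,"qll":80}}
Size at path /yfw: 8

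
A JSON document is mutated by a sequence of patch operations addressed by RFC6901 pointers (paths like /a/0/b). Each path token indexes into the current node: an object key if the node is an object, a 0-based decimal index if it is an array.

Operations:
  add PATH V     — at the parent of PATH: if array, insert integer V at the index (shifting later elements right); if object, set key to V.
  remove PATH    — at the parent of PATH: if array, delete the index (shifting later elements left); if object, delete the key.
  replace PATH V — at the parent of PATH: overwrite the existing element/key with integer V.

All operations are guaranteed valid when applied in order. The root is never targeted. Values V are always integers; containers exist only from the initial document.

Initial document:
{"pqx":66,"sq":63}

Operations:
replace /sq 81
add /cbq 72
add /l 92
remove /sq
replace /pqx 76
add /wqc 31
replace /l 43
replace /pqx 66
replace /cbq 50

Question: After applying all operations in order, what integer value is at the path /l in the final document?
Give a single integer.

After op 1 (replace /sq 81): {"pqx":66,"sq":81}
After op 2 (add /cbq 72): {"cbq":72,"pqx":66,"sq":81}
After op 3 (add /l 92): {"cbq":72,"l":92,"pqx":66,"sq":81}
After op 4 (remove /sq): {"cbq":72,"l":92,"pqx":66}
After op 5 (replace /pqx 76): {"cbq":72,"l":92,"pqx":76}
After op 6 (add /wqc 31): {"cbq":72,"l":92,"pqx":76,"wqc":31}
After op 7 (replace /l 43): {"cbq":72,"l":43,"pqx":76,"wqc":31}
After op 8 (replace /pqx 66): {"cbq":72,"l":43,"pqx":66,"wqc":31}
After op 9 (replace /cbq 50): {"cbq":50,"l":43,"pqx":66,"wqc":31}
Value at /l: 43

Answer: 43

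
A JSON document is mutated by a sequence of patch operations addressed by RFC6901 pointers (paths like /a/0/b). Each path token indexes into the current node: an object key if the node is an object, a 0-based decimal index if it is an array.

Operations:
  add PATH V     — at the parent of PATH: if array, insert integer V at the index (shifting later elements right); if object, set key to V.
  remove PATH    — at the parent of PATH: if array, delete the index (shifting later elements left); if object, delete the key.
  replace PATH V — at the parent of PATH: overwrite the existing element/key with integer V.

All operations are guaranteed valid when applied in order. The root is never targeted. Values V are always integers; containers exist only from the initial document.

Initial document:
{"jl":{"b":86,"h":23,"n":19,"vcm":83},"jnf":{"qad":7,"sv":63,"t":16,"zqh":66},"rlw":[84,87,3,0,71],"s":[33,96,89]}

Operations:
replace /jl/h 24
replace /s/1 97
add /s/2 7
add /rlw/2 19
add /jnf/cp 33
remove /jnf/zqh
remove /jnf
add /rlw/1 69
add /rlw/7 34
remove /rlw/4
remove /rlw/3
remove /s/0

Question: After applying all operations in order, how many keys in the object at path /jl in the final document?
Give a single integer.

After op 1 (replace /jl/h 24): {"jl":{"b":86,"h":24,"n":19,"vcm":83},"jnf":{"qad":7,"sv":63,"t":16,"zqh":66},"rlw":[84,87,3,0,71],"s":[33,96,89]}
After op 2 (replace /s/1 97): {"jl":{"b":86,"h":24,"n":19,"vcm":83},"jnf":{"qad":7,"sv":63,"t":16,"zqh":66},"rlw":[84,87,3,0,71],"s":[33,97,89]}
After op 3 (add /s/2 7): {"jl":{"b":86,"h":24,"n":19,"vcm":83},"jnf":{"qad":7,"sv":63,"t":16,"zqh":66},"rlw":[84,87,3,0,71],"s":[33,97,7,89]}
After op 4 (add /rlw/2 19): {"jl":{"b":86,"h":24,"n":19,"vcm":83},"jnf":{"qad":7,"sv":63,"t":16,"zqh":66},"rlw":[84,87,19,3,0,71],"s":[33,97,7,89]}
After op 5 (add /jnf/cp 33): {"jl":{"b":86,"h":24,"n":19,"vcm":83},"jnf":{"cp":33,"qad":7,"sv":63,"t":16,"zqh":66},"rlw":[84,87,19,3,0,71],"s":[33,97,7,89]}
After op 6 (remove /jnf/zqh): {"jl":{"b":86,"h":24,"n":19,"vcm":83},"jnf":{"cp":33,"qad":7,"sv":63,"t":16},"rlw":[84,87,19,3,0,71],"s":[33,97,7,89]}
After op 7 (remove /jnf): {"jl":{"b":86,"h":24,"n":19,"vcm":83},"rlw":[84,87,19,3,0,71],"s":[33,97,7,89]}
After op 8 (add /rlw/1 69): {"jl":{"b":86,"h":24,"n":19,"vcm":83},"rlw":[84,69,87,19,3,0,71],"s":[33,97,7,89]}
After op 9 (add /rlw/7 34): {"jl":{"b":86,"h":24,"n":19,"vcm":83},"rlw":[84,69,87,19,3,0,71,34],"s":[33,97,7,89]}
After op 10 (remove /rlw/4): {"jl":{"b":86,"h":24,"n":19,"vcm":83},"rlw":[84,69,87,19,0,71,34],"s":[33,97,7,89]}
After op 11 (remove /rlw/3): {"jl":{"b":86,"h":24,"n":19,"vcm":83},"rlw":[84,69,87,0,71,34],"s":[33,97,7,89]}
After op 12 (remove /s/0): {"jl":{"b":86,"h":24,"n":19,"vcm":83},"rlw":[84,69,87,0,71,34],"s":[97,7,89]}
Size at path /jl: 4

Answer: 4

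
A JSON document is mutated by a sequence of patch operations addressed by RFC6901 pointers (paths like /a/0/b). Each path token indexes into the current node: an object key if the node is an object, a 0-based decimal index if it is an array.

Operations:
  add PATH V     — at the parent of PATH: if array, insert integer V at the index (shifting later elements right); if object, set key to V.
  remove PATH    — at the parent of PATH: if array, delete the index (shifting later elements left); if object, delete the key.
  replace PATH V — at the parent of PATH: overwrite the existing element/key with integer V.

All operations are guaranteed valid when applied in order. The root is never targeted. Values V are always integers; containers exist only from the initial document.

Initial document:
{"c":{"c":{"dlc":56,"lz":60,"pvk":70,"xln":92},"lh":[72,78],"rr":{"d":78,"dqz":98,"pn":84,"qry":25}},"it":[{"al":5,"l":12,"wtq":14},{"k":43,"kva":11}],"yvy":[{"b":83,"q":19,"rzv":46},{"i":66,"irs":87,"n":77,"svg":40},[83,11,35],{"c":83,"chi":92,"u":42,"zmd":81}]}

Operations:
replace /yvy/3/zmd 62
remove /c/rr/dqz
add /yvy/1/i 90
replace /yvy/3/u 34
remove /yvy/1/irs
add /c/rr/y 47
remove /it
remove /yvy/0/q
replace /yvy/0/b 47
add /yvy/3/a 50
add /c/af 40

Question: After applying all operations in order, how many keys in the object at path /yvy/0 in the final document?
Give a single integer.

Answer: 2

Derivation:
After op 1 (replace /yvy/3/zmd 62): {"c":{"c":{"dlc":56,"lz":60,"pvk":70,"xln":92},"lh":[72,78],"rr":{"d":78,"dqz":98,"pn":84,"qry":25}},"it":[{"al":5,"l":12,"wtq":14},{"k":43,"kva":11}],"yvy":[{"b":83,"q":19,"rzv":46},{"i":66,"irs":87,"n":77,"svg":40},[83,11,35],{"c":83,"chi":92,"u":42,"zmd":62}]}
After op 2 (remove /c/rr/dqz): {"c":{"c":{"dlc":56,"lz":60,"pvk":70,"xln":92},"lh":[72,78],"rr":{"d":78,"pn":84,"qry":25}},"it":[{"al":5,"l":12,"wtq":14},{"k":43,"kva":11}],"yvy":[{"b":83,"q":19,"rzv":46},{"i":66,"irs":87,"n":77,"svg":40},[83,11,35],{"c":83,"chi":92,"u":42,"zmd":62}]}
After op 3 (add /yvy/1/i 90): {"c":{"c":{"dlc":56,"lz":60,"pvk":70,"xln":92},"lh":[72,78],"rr":{"d":78,"pn":84,"qry":25}},"it":[{"al":5,"l":12,"wtq":14},{"k":43,"kva":11}],"yvy":[{"b":83,"q":19,"rzv":46},{"i":90,"irs":87,"n":77,"svg":40},[83,11,35],{"c":83,"chi":92,"u":42,"zmd":62}]}
After op 4 (replace /yvy/3/u 34): {"c":{"c":{"dlc":56,"lz":60,"pvk":70,"xln":92},"lh":[72,78],"rr":{"d":78,"pn":84,"qry":25}},"it":[{"al":5,"l":12,"wtq":14},{"k":43,"kva":11}],"yvy":[{"b":83,"q":19,"rzv":46},{"i":90,"irs":87,"n":77,"svg":40},[83,11,35],{"c":83,"chi":92,"u":34,"zmd":62}]}
After op 5 (remove /yvy/1/irs): {"c":{"c":{"dlc":56,"lz":60,"pvk":70,"xln":92},"lh":[72,78],"rr":{"d":78,"pn":84,"qry":25}},"it":[{"al":5,"l":12,"wtq":14},{"k":43,"kva":11}],"yvy":[{"b":83,"q":19,"rzv":46},{"i":90,"n":77,"svg":40},[83,11,35],{"c":83,"chi":92,"u":34,"zmd":62}]}
After op 6 (add /c/rr/y 47): {"c":{"c":{"dlc":56,"lz":60,"pvk":70,"xln":92},"lh":[72,78],"rr":{"d":78,"pn":84,"qry":25,"y":47}},"it":[{"al":5,"l":12,"wtq":14},{"k":43,"kva":11}],"yvy":[{"b":83,"q":19,"rzv":46},{"i":90,"n":77,"svg":40},[83,11,35],{"c":83,"chi":92,"u":34,"zmd":62}]}
After op 7 (remove /it): {"c":{"c":{"dlc":56,"lz":60,"pvk":70,"xln":92},"lh":[72,78],"rr":{"d":78,"pn":84,"qry":25,"y":47}},"yvy":[{"b":83,"q":19,"rzv":46},{"i":90,"n":77,"svg":40},[83,11,35],{"c":83,"chi":92,"u":34,"zmd":62}]}
After op 8 (remove /yvy/0/q): {"c":{"c":{"dlc":56,"lz":60,"pvk":70,"xln":92},"lh":[72,78],"rr":{"d":78,"pn":84,"qry":25,"y":47}},"yvy":[{"b":83,"rzv":46},{"i":90,"n":77,"svg":40},[83,11,35],{"c":83,"chi":92,"u":34,"zmd":62}]}
After op 9 (replace /yvy/0/b 47): {"c":{"c":{"dlc":56,"lz":60,"pvk":70,"xln":92},"lh":[72,78],"rr":{"d":78,"pn":84,"qry":25,"y":47}},"yvy":[{"b":47,"rzv":46},{"i":90,"n":77,"svg":40},[83,11,35],{"c":83,"chi":92,"u":34,"zmd":62}]}
After op 10 (add /yvy/3/a 50): {"c":{"c":{"dlc":56,"lz":60,"pvk":70,"xln":92},"lh":[72,78],"rr":{"d":78,"pn":84,"qry":25,"y":47}},"yvy":[{"b":47,"rzv":46},{"i":90,"n":77,"svg":40},[83,11,35],{"a":50,"c":83,"chi":92,"u":34,"zmd":62}]}
After op 11 (add /c/af 40): {"c":{"af":40,"c":{"dlc":56,"lz":60,"pvk":70,"xln":92},"lh":[72,78],"rr":{"d":78,"pn":84,"qry":25,"y":47}},"yvy":[{"b":47,"rzv":46},{"i":90,"n":77,"svg":40},[83,11,35],{"a":50,"c":83,"chi":92,"u":34,"zmd":62}]}
Size at path /yvy/0: 2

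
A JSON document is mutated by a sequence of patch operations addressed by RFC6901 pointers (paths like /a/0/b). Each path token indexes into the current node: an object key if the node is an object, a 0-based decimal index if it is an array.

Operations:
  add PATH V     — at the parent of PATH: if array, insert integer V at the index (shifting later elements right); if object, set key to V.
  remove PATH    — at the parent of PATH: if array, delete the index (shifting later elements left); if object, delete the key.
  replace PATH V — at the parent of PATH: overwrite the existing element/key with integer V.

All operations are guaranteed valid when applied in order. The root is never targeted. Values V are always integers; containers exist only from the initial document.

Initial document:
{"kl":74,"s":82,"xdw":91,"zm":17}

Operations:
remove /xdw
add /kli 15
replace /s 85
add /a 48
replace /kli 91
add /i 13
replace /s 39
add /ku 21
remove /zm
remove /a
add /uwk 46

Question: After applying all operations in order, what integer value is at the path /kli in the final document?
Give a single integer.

Answer: 91

Derivation:
After op 1 (remove /xdw): {"kl":74,"s":82,"zm":17}
After op 2 (add /kli 15): {"kl":74,"kli":15,"s":82,"zm":17}
After op 3 (replace /s 85): {"kl":74,"kli":15,"s":85,"zm":17}
After op 4 (add /a 48): {"a":48,"kl":74,"kli":15,"s":85,"zm":17}
After op 5 (replace /kli 91): {"a":48,"kl":74,"kli":91,"s":85,"zm":17}
After op 6 (add /i 13): {"a":48,"i":13,"kl":74,"kli":91,"s":85,"zm":17}
After op 7 (replace /s 39): {"a":48,"i":13,"kl":74,"kli":91,"s":39,"zm":17}
After op 8 (add /ku 21): {"a":48,"i":13,"kl":74,"kli":91,"ku":21,"s":39,"zm":17}
After op 9 (remove /zm): {"a":48,"i":13,"kl":74,"kli":91,"ku":21,"s":39}
After op 10 (remove /a): {"i":13,"kl":74,"kli":91,"ku":21,"s":39}
After op 11 (add /uwk 46): {"i":13,"kl":74,"kli":91,"ku":21,"s":39,"uwk":46}
Value at /kli: 91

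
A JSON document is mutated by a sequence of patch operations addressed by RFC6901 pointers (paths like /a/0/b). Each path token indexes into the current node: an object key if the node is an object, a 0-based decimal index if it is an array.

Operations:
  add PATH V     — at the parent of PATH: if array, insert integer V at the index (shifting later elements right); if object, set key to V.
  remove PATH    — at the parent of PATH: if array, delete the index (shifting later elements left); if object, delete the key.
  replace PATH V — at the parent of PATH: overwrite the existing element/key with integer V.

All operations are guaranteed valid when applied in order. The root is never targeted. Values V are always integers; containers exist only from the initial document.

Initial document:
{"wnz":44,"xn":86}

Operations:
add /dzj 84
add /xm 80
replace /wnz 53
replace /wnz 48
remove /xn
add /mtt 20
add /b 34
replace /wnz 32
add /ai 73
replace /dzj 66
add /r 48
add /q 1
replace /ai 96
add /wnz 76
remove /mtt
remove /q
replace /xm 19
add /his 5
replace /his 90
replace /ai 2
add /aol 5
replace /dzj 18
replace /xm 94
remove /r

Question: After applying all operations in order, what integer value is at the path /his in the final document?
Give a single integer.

Answer: 90

Derivation:
After op 1 (add /dzj 84): {"dzj":84,"wnz":44,"xn":86}
After op 2 (add /xm 80): {"dzj":84,"wnz":44,"xm":80,"xn":86}
After op 3 (replace /wnz 53): {"dzj":84,"wnz":53,"xm":80,"xn":86}
After op 4 (replace /wnz 48): {"dzj":84,"wnz":48,"xm":80,"xn":86}
After op 5 (remove /xn): {"dzj":84,"wnz":48,"xm":80}
After op 6 (add /mtt 20): {"dzj":84,"mtt":20,"wnz":48,"xm":80}
After op 7 (add /b 34): {"b":34,"dzj":84,"mtt":20,"wnz":48,"xm":80}
After op 8 (replace /wnz 32): {"b":34,"dzj":84,"mtt":20,"wnz":32,"xm":80}
After op 9 (add /ai 73): {"ai":73,"b":34,"dzj":84,"mtt":20,"wnz":32,"xm":80}
After op 10 (replace /dzj 66): {"ai":73,"b":34,"dzj":66,"mtt":20,"wnz":32,"xm":80}
After op 11 (add /r 48): {"ai":73,"b":34,"dzj":66,"mtt":20,"r":48,"wnz":32,"xm":80}
After op 12 (add /q 1): {"ai":73,"b":34,"dzj":66,"mtt":20,"q":1,"r":48,"wnz":32,"xm":80}
After op 13 (replace /ai 96): {"ai":96,"b":34,"dzj":66,"mtt":20,"q":1,"r":48,"wnz":32,"xm":80}
After op 14 (add /wnz 76): {"ai":96,"b":34,"dzj":66,"mtt":20,"q":1,"r":48,"wnz":76,"xm":80}
After op 15 (remove /mtt): {"ai":96,"b":34,"dzj":66,"q":1,"r":48,"wnz":76,"xm":80}
After op 16 (remove /q): {"ai":96,"b":34,"dzj":66,"r":48,"wnz":76,"xm":80}
After op 17 (replace /xm 19): {"ai":96,"b":34,"dzj":66,"r":48,"wnz":76,"xm":19}
After op 18 (add /his 5): {"ai":96,"b":34,"dzj":66,"his":5,"r":48,"wnz":76,"xm":19}
After op 19 (replace /his 90): {"ai":96,"b":34,"dzj":66,"his":90,"r":48,"wnz":76,"xm":19}
After op 20 (replace /ai 2): {"ai":2,"b":34,"dzj":66,"his":90,"r":48,"wnz":76,"xm":19}
After op 21 (add /aol 5): {"ai":2,"aol":5,"b":34,"dzj":66,"his":90,"r":48,"wnz":76,"xm":19}
After op 22 (replace /dzj 18): {"ai":2,"aol":5,"b":34,"dzj":18,"his":90,"r":48,"wnz":76,"xm":19}
After op 23 (replace /xm 94): {"ai":2,"aol":5,"b":34,"dzj":18,"his":90,"r":48,"wnz":76,"xm":94}
After op 24 (remove /r): {"ai":2,"aol":5,"b":34,"dzj":18,"his":90,"wnz":76,"xm":94}
Value at /his: 90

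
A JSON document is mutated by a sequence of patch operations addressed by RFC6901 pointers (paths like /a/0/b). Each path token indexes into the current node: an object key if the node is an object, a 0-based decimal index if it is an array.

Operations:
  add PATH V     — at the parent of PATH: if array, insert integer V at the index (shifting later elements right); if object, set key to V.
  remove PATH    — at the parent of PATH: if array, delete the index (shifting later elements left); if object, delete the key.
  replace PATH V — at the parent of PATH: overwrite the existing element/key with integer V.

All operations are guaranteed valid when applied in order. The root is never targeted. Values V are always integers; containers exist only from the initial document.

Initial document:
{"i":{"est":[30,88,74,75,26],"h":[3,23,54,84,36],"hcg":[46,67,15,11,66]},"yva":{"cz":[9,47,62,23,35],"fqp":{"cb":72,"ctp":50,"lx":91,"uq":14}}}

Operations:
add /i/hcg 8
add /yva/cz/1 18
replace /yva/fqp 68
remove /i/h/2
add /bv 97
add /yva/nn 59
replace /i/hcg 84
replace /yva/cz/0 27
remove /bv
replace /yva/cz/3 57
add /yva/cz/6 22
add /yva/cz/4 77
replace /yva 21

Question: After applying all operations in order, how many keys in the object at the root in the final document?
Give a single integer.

Answer: 2

Derivation:
After op 1 (add /i/hcg 8): {"i":{"est":[30,88,74,75,26],"h":[3,23,54,84,36],"hcg":8},"yva":{"cz":[9,47,62,23,35],"fqp":{"cb":72,"ctp":50,"lx":91,"uq":14}}}
After op 2 (add /yva/cz/1 18): {"i":{"est":[30,88,74,75,26],"h":[3,23,54,84,36],"hcg":8},"yva":{"cz":[9,18,47,62,23,35],"fqp":{"cb":72,"ctp":50,"lx":91,"uq":14}}}
After op 3 (replace /yva/fqp 68): {"i":{"est":[30,88,74,75,26],"h":[3,23,54,84,36],"hcg":8},"yva":{"cz":[9,18,47,62,23,35],"fqp":68}}
After op 4 (remove /i/h/2): {"i":{"est":[30,88,74,75,26],"h":[3,23,84,36],"hcg":8},"yva":{"cz":[9,18,47,62,23,35],"fqp":68}}
After op 5 (add /bv 97): {"bv":97,"i":{"est":[30,88,74,75,26],"h":[3,23,84,36],"hcg":8},"yva":{"cz":[9,18,47,62,23,35],"fqp":68}}
After op 6 (add /yva/nn 59): {"bv":97,"i":{"est":[30,88,74,75,26],"h":[3,23,84,36],"hcg":8},"yva":{"cz":[9,18,47,62,23,35],"fqp":68,"nn":59}}
After op 7 (replace /i/hcg 84): {"bv":97,"i":{"est":[30,88,74,75,26],"h":[3,23,84,36],"hcg":84},"yva":{"cz":[9,18,47,62,23,35],"fqp":68,"nn":59}}
After op 8 (replace /yva/cz/0 27): {"bv":97,"i":{"est":[30,88,74,75,26],"h":[3,23,84,36],"hcg":84},"yva":{"cz":[27,18,47,62,23,35],"fqp":68,"nn":59}}
After op 9 (remove /bv): {"i":{"est":[30,88,74,75,26],"h":[3,23,84,36],"hcg":84},"yva":{"cz":[27,18,47,62,23,35],"fqp":68,"nn":59}}
After op 10 (replace /yva/cz/3 57): {"i":{"est":[30,88,74,75,26],"h":[3,23,84,36],"hcg":84},"yva":{"cz":[27,18,47,57,23,35],"fqp":68,"nn":59}}
After op 11 (add /yva/cz/6 22): {"i":{"est":[30,88,74,75,26],"h":[3,23,84,36],"hcg":84},"yva":{"cz":[27,18,47,57,23,35,22],"fqp":68,"nn":59}}
After op 12 (add /yva/cz/4 77): {"i":{"est":[30,88,74,75,26],"h":[3,23,84,36],"hcg":84},"yva":{"cz":[27,18,47,57,77,23,35,22],"fqp":68,"nn":59}}
After op 13 (replace /yva 21): {"i":{"est":[30,88,74,75,26],"h":[3,23,84,36],"hcg":84},"yva":21}
Size at the root: 2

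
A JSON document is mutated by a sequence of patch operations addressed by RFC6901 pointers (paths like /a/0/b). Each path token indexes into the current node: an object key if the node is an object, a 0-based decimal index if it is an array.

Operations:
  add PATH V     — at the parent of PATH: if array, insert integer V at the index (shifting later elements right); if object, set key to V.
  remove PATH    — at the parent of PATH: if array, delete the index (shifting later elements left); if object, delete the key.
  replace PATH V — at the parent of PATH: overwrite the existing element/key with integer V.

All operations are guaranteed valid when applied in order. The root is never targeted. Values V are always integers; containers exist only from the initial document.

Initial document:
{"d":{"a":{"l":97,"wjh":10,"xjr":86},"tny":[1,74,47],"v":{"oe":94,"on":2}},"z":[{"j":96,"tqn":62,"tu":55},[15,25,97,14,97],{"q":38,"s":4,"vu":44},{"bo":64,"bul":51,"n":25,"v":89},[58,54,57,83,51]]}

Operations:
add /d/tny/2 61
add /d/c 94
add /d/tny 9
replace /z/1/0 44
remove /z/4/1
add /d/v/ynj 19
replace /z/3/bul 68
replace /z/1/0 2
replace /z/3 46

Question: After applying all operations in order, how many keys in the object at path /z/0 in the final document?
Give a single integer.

Answer: 3

Derivation:
After op 1 (add /d/tny/2 61): {"d":{"a":{"l":97,"wjh":10,"xjr":86},"tny":[1,74,61,47],"v":{"oe":94,"on":2}},"z":[{"j":96,"tqn":62,"tu":55},[15,25,97,14,97],{"q":38,"s":4,"vu":44},{"bo":64,"bul":51,"n":25,"v":89},[58,54,57,83,51]]}
After op 2 (add /d/c 94): {"d":{"a":{"l":97,"wjh":10,"xjr":86},"c":94,"tny":[1,74,61,47],"v":{"oe":94,"on":2}},"z":[{"j":96,"tqn":62,"tu":55},[15,25,97,14,97],{"q":38,"s":4,"vu":44},{"bo":64,"bul":51,"n":25,"v":89},[58,54,57,83,51]]}
After op 3 (add /d/tny 9): {"d":{"a":{"l":97,"wjh":10,"xjr":86},"c":94,"tny":9,"v":{"oe":94,"on":2}},"z":[{"j":96,"tqn":62,"tu":55},[15,25,97,14,97],{"q":38,"s":4,"vu":44},{"bo":64,"bul":51,"n":25,"v":89},[58,54,57,83,51]]}
After op 4 (replace /z/1/0 44): {"d":{"a":{"l":97,"wjh":10,"xjr":86},"c":94,"tny":9,"v":{"oe":94,"on":2}},"z":[{"j":96,"tqn":62,"tu":55},[44,25,97,14,97],{"q":38,"s":4,"vu":44},{"bo":64,"bul":51,"n":25,"v":89},[58,54,57,83,51]]}
After op 5 (remove /z/4/1): {"d":{"a":{"l":97,"wjh":10,"xjr":86},"c":94,"tny":9,"v":{"oe":94,"on":2}},"z":[{"j":96,"tqn":62,"tu":55},[44,25,97,14,97],{"q":38,"s":4,"vu":44},{"bo":64,"bul":51,"n":25,"v":89},[58,57,83,51]]}
After op 6 (add /d/v/ynj 19): {"d":{"a":{"l":97,"wjh":10,"xjr":86},"c":94,"tny":9,"v":{"oe":94,"on":2,"ynj":19}},"z":[{"j":96,"tqn":62,"tu":55},[44,25,97,14,97],{"q":38,"s":4,"vu":44},{"bo":64,"bul":51,"n":25,"v":89},[58,57,83,51]]}
After op 7 (replace /z/3/bul 68): {"d":{"a":{"l":97,"wjh":10,"xjr":86},"c":94,"tny":9,"v":{"oe":94,"on":2,"ynj":19}},"z":[{"j":96,"tqn":62,"tu":55},[44,25,97,14,97],{"q":38,"s":4,"vu":44},{"bo":64,"bul":68,"n":25,"v":89},[58,57,83,51]]}
After op 8 (replace /z/1/0 2): {"d":{"a":{"l":97,"wjh":10,"xjr":86},"c":94,"tny":9,"v":{"oe":94,"on":2,"ynj":19}},"z":[{"j":96,"tqn":62,"tu":55},[2,25,97,14,97],{"q":38,"s":4,"vu":44},{"bo":64,"bul":68,"n":25,"v":89},[58,57,83,51]]}
After op 9 (replace /z/3 46): {"d":{"a":{"l":97,"wjh":10,"xjr":86},"c":94,"tny":9,"v":{"oe":94,"on":2,"ynj":19}},"z":[{"j":96,"tqn":62,"tu":55},[2,25,97,14,97],{"q":38,"s":4,"vu":44},46,[58,57,83,51]]}
Size at path /z/0: 3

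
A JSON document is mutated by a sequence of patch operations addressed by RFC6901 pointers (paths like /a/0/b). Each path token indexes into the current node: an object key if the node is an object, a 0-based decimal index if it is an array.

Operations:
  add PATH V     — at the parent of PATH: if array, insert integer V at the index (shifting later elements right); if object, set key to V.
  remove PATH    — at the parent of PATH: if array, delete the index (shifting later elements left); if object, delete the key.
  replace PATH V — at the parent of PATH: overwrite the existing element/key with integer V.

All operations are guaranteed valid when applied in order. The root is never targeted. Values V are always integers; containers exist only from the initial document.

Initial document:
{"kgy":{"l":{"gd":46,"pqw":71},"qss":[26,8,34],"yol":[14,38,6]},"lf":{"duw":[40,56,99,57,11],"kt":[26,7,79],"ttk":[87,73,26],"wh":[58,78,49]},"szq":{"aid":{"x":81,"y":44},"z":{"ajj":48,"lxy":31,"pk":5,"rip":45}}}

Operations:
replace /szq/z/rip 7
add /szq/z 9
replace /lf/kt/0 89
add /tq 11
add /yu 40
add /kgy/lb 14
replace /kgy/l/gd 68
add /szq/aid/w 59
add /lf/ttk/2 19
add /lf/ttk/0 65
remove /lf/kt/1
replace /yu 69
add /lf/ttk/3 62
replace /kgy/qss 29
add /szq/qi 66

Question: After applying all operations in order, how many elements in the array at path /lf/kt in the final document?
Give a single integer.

After op 1 (replace /szq/z/rip 7): {"kgy":{"l":{"gd":46,"pqw":71},"qss":[26,8,34],"yol":[14,38,6]},"lf":{"duw":[40,56,99,57,11],"kt":[26,7,79],"ttk":[87,73,26],"wh":[58,78,49]},"szq":{"aid":{"x":81,"y":44},"z":{"ajj":48,"lxy":31,"pk":5,"rip":7}}}
After op 2 (add /szq/z 9): {"kgy":{"l":{"gd":46,"pqw":71},"qss":[26,8,34],"yol":[14,38,6]},"lf":{"duw":[40,56,99,57,11],"kt":[26,7,79],"ttk":[87,73,26],"wh":[58,78,49]},"szq":{"aid":{"x":81,"y":44},"z":9}}
After op 3 (replace /lf/kt/0 89): {"kgy":{"l":{"gd":46,"pqw":71},"qss":[26,8,34],"yol":[14,38,6]},"lf":{"duw":[40,56,99,57,11],"kt":[89,7,79],"ttk":[87,73,26],"wh":[58,78,49]},"szq":{"aid":{"x":81,"y":44},"z":9}}
After op 4 (add /tq 11): {"kgy":{"l":{"gd":46,"pqw":71},"qss":[26,8,34],"yol":[14,38,6]},"lf":{"duw":[40,56,99,57,11],"kt":[89,7,79],"ttk":[87,73,26],"wh":[58,78,49]},"szq":{"aid":{"x":81,"y":44},"z":9},"tq":11}
After op 5 (add /yu 40): {"kgy":{"l":{"gd":46,"pqw":71},"qss":[26,8,34],"yol":[14,38,6]},"lf":{"duw":[40,56,99,57,11],"kt":[89,7,79],"ttk":[87,73,26],"wh":[58,78,49]},"szq":{"aid":{"x":81,"y":44},"z":9},"tq":11,"yu":40}
After op 6 (add /kgy/lb 14): {"kgy":{"l":{"gd":46,"pqw":71},"lb":14,"qss":[26,8,34],"yol":[14,38,6]},"lf":{"duw":[40,56,99,57,11],"kt":[89,7,79],"ttk":[87,73,26],"wh":[58,78,49]},"szq":{"aid":{"x":81,"y":44},"z":9},"tq":11,"yu":40}
After op 7 (replace /kgy/l/gd 68): {"kgy":{"l":{"gd":68,"pqw":71},"lb":14,"qss":[26,8,34],"yol":[14,38,6]},"lf":{"duw":[40,56,99,57,11],"kt":[89,7,79],"ttk":[87,73,26],"wh":[58,78,49]},"szq":{"aid":{"x":81,"y":44},"z":9},"tq":11,"yu":40}
After op 8 (add /szq/aid/w 59): {"kgy":{"l":{"gd":68,"pqw":71},"lb":14,"qss":[26,8,34],"yol":[14,38,6]},"lf":{"duw":[40,56,99,57,11],"kt":[89,7,79],"ttk":[87,73,26],"wh":[58,78,49]},"szq":{"aid":{"w":59,"x":81,"y":44},"z":9},"tq":11,"yu":40}
After op 9 (add /lf/ttk/2 19): {"kgy":{"l":{"gd":68,"pqw":71},"lb":14,"qss":[26,8,34],"yol":[14,38,6]},"lf":{"duw":[40,56,99,57,11],"kt":[89,7,79],"ttk":[87,73,19,26],"wh":[58,78,49]},"szq":{"aid":{"w":59,"x":81,"y":44},"z":9},"tq":11,"yu":40}
After op 10 (add /lf/ttk/0 65): {"kgy":{"l":{"gd":68,"pqw":71},"lb":14,"qss":[26,8,34],"yol":[14,38,6]},"lf":{"duw":[40,56,99,57,11],"kt":[89,7,79],"ttk":[65,87,73,19,26],"wh":[58,78,49]},"szq":{"aid":{"w":59,"x":81,"y":44},"z":9},"tq":11,"yu":40}
After op 11 (remove /lf/kt/1): {"kgy":{"l":{"gd":68,"pqw":71},"lb":14,"qss":[26,8,34],"yol":[14,38,6]},"lf":{"duw":[40,56,99,57,11],"kt":[89,79],"ttk":[65,87,73,19,26],"wh":[58,78,49]},"szq":{"aid":{"w":59,"x":81,"y":44},"z":9},"tq":11,"yu":40}
After op 12 (replace /yu 69): {"kgy":{"l":{"gd":68,"pqw":71},"lb":14,"qss":[26,8,34],"yol":[14,38,6]},"lf":{"duw":[40,56,99,57,11],"kt":[89,79],"ttk":[65,87,73,19,26],"wh":[58,78,49]},"szq":{"aid":{"w":59,"x":81,"y":44},"z":9},"tq":11,"yu":69}
After op 13 (add /lf/ttk/3 62): {"kgy":{"l":{"gd":68,"pqw":71},"lb":14,"qss":[26,8,34],"yol":[14,38,6]},"lf":{"duw":[40,56,99,57,11],"kt":[89,79],"ttk":[65,87,73,62,19,26],"wh":[58,78,49]},"szq":{"aid":{"w":59,"x":81,"y":44},"z":9},"tq":11,"yu":69}
After op 14 (replace /kgy/qss 29): {"kgy":{"l":{"gd":68,"pqw":71},"lb":14,"qss":29,"yol":[14,38,6]},"lf":{"duw":[40,56,99,57,11],"kt":[89,79],"ttk":[65,87,73,62,19,26],"wh":[58,78,49]},"szq":{"aid":{"w":59,"x":81,"y":44},"z":9},"tq":11,"yu":69}
After op 15 (add /szq/qi 66): {"kgy":{"l":{"gd":68,"pqw":71},"lb":14,"qss":29,"yol":[14,38,6]},"lf":{"duw":[40,56,99,57,11],"kt":[89,79],"ttk":[65,87,73,62,19,26],"wh":[58,78,49]},"szq":{"aid":{"w":59,"x":81,"y":44},"qi":66,"z":9},"tq":11,"yu":69}
Size at path /lf/kt: 2

Answer: 2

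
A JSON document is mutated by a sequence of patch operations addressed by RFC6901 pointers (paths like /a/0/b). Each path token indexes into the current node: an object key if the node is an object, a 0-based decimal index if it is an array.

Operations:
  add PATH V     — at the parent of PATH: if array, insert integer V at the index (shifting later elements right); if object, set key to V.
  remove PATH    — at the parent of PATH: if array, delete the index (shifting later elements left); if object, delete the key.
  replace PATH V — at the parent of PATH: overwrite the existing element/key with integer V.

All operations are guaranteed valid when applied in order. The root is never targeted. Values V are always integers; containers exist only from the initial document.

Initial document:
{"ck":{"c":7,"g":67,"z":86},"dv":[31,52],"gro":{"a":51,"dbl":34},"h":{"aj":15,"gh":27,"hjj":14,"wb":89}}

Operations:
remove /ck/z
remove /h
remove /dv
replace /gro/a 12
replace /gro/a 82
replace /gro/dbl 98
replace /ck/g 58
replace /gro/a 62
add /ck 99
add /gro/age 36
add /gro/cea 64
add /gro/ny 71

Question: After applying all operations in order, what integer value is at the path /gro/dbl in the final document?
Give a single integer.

After op 1 (remove /ck/z): {"ck":{"c":7,"g":67},"dv":[31,52],"gro":{"a":51,"dbl":34},"h":{"aj":15,"gh":27,"hjj":14,"wb":89}}
After op 2 (remove /h): {"ck":{"c":7,"g":67},"dv":[31,52],"gro":{"a":51,"dbl":34}}
After op 3 (remove /dv): {"ck":{"c":7,"g":67},"gro":{"a":51,"dbl":34}}
After op 4 (replace /gro/a 12): {"ck":{"c":7,"g":67},"gro":{"a":12,"dbl":34}}
After op 5 (replace /gro/a 82): {"ck":{"c":7,"g":67},"gro":{"a":82,"dbl":34}}
After op 6 (replace /gro/dbl 98): {"ck":{"c":7,"g":67},"gro":{"a":82,"dbl":98}}
After op 7 (replace /ck/g 58): {"ck":{"c":7,"g":58},"gro":{"a":82,"dbl":98}}
After op 8 (replace /gro/a 62): {"ck":{"c":7,"g":58},"gro":{"a":62,"dbl":98}}
After op 9 (add /ck 99): {"ck":99,"gro":{"a":62,"dbl":98}}
After op 10 (add /gro/age 36): {"ck":99,"gro":{"a":62,"age":36,"dbl":98}}
After op 11 (add /gro/cea 64): {"ck":99,"gro":{"a":62,"age":36,"cea":64,"dbl":98}}
After op 12 (add /gro/ny 71): {"ck":99,"gro":{"a":62,"age":36,"cea":64,"dbl":98,"ny":71}}
Value at /gro/dbl: 98

Answer: 98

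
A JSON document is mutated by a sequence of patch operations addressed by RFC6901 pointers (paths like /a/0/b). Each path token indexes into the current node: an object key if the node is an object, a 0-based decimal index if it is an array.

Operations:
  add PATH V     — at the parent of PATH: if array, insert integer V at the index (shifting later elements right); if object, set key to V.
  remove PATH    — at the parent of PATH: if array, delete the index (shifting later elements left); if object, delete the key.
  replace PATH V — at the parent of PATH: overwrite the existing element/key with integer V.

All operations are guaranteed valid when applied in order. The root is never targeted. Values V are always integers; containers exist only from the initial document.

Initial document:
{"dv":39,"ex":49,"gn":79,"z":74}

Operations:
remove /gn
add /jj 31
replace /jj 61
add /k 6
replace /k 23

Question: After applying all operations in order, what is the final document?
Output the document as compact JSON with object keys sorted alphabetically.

After op 1 (remove /gn): {"dv":39,"ex":49,"z":74}
After op 2 (add /jj 31): {"dv":39,"ex":49,"jj":31,"z":74}
After op 3 (replace /jj 61): {"dv":39,"ex":49,"jj":61,"z":74}
After op 4 (add /k 6): {"dv":39,"ex":49,"jj":61,"k":6,"z":74}
After op 5 (replace /k 23): {"dv":39,"ex":49,"jj":61,"k":23,"z":74}

Answer: {"dv":39,"ex":49,"jj":61,"k":23,"z":74}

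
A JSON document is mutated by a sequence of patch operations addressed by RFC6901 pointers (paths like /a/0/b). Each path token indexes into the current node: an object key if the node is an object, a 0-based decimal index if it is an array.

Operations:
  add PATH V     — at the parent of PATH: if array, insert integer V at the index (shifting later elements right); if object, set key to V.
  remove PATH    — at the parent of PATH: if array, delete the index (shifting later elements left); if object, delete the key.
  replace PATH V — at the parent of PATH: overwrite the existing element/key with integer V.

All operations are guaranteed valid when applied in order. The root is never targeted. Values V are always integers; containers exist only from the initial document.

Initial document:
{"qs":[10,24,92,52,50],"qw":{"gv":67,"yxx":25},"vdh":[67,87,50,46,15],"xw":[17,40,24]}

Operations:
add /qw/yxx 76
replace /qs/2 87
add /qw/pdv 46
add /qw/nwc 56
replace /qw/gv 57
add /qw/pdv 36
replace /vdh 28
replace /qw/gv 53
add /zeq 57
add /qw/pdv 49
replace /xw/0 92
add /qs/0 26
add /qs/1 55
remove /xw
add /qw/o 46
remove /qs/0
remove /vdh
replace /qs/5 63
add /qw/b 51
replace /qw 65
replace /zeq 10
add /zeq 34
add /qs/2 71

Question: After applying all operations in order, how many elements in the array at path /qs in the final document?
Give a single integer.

Answer: 7

Derivation:
After op 1 (add /qw/yxx 76): {"qs":[10,24,92,52,50],"qw":{"gv":67,"yxx":76},"vdh":[67,87,50,46,15],"xw":[17,40,24]}
After op 2 (replace /qs/2 87): {"qs":[10,24,87,52,50],"qw":{"gv":67,"yxx":76},"vdh":[67,87,50,46,15],"xw":[17,40,24]}
After op 3 (add /qw/pdv 46): {"qs":[10,24,87,52,50],"qw":{"gv":67,"pdv":46,"yxx":76},"vdh":[67,87,50,46,15],"xw":[17,40,24]}
After op 4 (add /qw/nwc 56): {"qs":[10,24,87,52,50],"qw":{"gv":67,"nwc":56,"pdv":46,"yxx":76},"vdh":[67,87,50,46,15],"xw":[17,40,24]}
After op 5 (replace /qw/gv 57): {"qs":[10,24,87,52,50],"qw":{"gv":57,"nwc":56,"pdv":46,"yxx":76},"vdh":[67,87,50,46,15],"xw":[17,40,24]}
After op 6 (add /qw/pdv 36): {"qs":[10,24,87,52,50],"qw":{"gv":57,"nwc":56,"pdv":36,"yxx":76},"vdh":[67,87,50,46,15],"xw":[17,40,24]}
After op 7 (replace /vdh 28): {"qs":[10,24,87,52,50],"qw":{"gv":57,"nwc":56,"pdv":36,"yxx":76},"vdh":28,"xw":[17,40,24]}
After op 8 (replace /qw/gv 53): {"qs":[10,24,87,52,50],"qw":{"gv":53,"nwc":56,"pdv":36,"yxx":76},"vdh":28,"xw":[17,40,24]}
After op 9 (add /zeq 57): {"qs":[10,24,87,52,50],"qw":{"gv":53,"nwc":56,"pdv":36,"yxx":76},"vdh":28,"xw":[17,40,24],"zeq":57}
After op 10 (add /qw/pdv 49): {"qs":[10,24,87,52,50],"qw":{"gv":53,"nwc":56,"pdv":49,"yxx":76},"vdh":28,"xw":[17,40,24],"zeq":57}
After op 11 (replace /xw/0 92): {"qs":[10,24,87,52,50],"qw":{"gv":53,"nwc":56,"pdv":49,"yxx":76},"vdh":28,"xw":[92,40,24],"zeq":57}
After op 12 (add /qs/0 26): {"qs":[26,10,24,87,52,50],"qw":{"gv":53,"nwc":56,"pdv":49,"yxx":76},"vdh":28,"xw":[92,40,24],"zeq":57}
After op 13 (add /qs/1 55): {"qs":[26,55,10,24,87,52,50],"qw":{"gv":53,"nwc":56,"pdv":49,"yxx":76},"vdh":28,"xw":[92,40,24],"zeq":57}
After op 14 (remove /xw): {"qs":[26,55,10,24,87,52,50],"qw":{"gv":53,"nwc":56,"pdv":49,"yxx":76},"vdh":28,"zeq":57}
After op 15 (add /qw/o 46): {"qs":[26,55,10,24,87,52,50],"qw":{"gv":53,"nwc":56,"o":46,"pdv":49,"yxx":76},"vdh":28,"zeq":57}
After op 16 (remove /qs/0): {"qs":[55,10,24,87,52,50],"qw":{"gv":53,"nwc":56,"o":46,"pdv":49,"yxx":76},"vdh":28,"zeq":57}
After op 17 (remove /vdh): {"qs":[55,10,24,87,52,50],"qw":{"gv":53,"nwc":56,"o":46,"pdv":49,"yxx":76},"zeq":57}
After op 18 (replace /qs/5 63): {"qs":[55,10,24,87,52,63],"qw":{"gv":53,"nwc":56,"o":46,"pdv":49,"yxx":76},"zeq":57}
After op 19 (add /qw/b 51): {"qs":[55,10,24,87,52,63],"qw":{"b":51,"gv":53,"nwc":56,"o":46,"pdv":49,"yxx":76},"zeq":57}
After op 20 (replace /qw 65): {"qs":[55,10,24,87,52,63],"qw":65,"zeq":57}
After op 21 (replace /zeq 10): {"qs":[55,10,24,87,52,63],"qw":65,"zeq":10}
After op 22 (add /zeq 34): {"qs":[55,10,24,87,52,63],"qw":65,"zeq":34}
After op 23 (add /qs/2 71): {"qs":[55,10,71,24,87,52,63],"qw":65,"zeq":34}
Size at path /qs: 7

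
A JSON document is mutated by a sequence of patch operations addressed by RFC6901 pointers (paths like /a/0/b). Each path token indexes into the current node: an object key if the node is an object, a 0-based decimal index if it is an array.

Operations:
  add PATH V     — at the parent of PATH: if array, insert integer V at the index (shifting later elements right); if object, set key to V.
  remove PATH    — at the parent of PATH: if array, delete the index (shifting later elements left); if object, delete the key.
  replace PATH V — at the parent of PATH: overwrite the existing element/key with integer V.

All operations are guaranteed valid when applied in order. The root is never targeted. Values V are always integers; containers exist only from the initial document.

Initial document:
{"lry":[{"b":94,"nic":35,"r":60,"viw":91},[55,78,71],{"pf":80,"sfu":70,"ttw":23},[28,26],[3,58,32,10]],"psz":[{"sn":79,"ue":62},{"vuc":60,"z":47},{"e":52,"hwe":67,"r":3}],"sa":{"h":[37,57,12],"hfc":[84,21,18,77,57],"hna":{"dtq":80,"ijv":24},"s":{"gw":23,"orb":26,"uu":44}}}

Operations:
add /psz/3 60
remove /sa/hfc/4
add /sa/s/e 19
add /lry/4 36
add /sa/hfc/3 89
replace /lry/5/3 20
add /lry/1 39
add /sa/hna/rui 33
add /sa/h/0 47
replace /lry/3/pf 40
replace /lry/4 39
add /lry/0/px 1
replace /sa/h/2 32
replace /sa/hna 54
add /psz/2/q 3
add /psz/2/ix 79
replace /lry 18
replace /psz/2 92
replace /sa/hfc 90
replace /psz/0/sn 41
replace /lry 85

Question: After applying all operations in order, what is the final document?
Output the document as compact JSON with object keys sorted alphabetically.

After op 1 (add /psz/3 60): {"lry":[{"b":94,"nic":35,"r":60,"viw":91},[55,78,71],{"pf":80,"sfu":70,"ttw":23},[28,26],[3,58,32,10]],"psz":[{"sn":79,"ue":62},{"vuc":60,"z":47},{"e":52,"hwe":67,"r":3},60],"sa":{"h":[37,57,12],"hfc":[84,21,18,77,57],"hna":{"dtq":80,"ijv":24},"s":{"gw":23,"orb":26,"uu":44}}}
After op 2 (remove /sa/hfc/4): {"lry":[{"b":94,"nic":35,"r":60,"viw":91},[55,78,71],{"pf":80,"sfu":70,"ttw":23},[28,26],[3,58,32,10]],"psz":[{"sn":79,"ue":62},{"vuc":60,"z":47},{"e":52,"hwe":67,"r":3},60],"sa":{"h":[37,57,12],"hfc":[84,21,18,77],"hna":{"dtq":80,"ijv":24},"s":{"gw":23,"orb":26,"uu":44}}}
After op 3 (add /sa/s/e 19): {"lry":[{"b":94,"nic":35,"r":60,"viw":91},[55,78,71],{"pf":80,"sfu":70,"ttw":23},[28,26],[3,58,32,10]],"psz":[{"sn":79,"ue":62},{"vuc":60,"z":47},{"e":52,"hwe":67,"r":3},60],"sa":{"h":[37,57,12],"hfc":[84,21,18,77],"hna":{"dtq":80,"ijv":24},"s":{"e":19,"gw":23,"orb":26,"uu":44}}}
After op 4 (add /lry/4 36): {"lry":[{"b":94,"nic":35,"r":60,"viw":91},[55,78,71],{"pf":80,"sfu":70,"ttw":23},[28,26],36,[3,58,32,10]],"psz":[{"sn":79,"ue":62},{"vuc":60,"z":47},{"e":52,"hwe":67,"r":3},60],"sa":{"h":[37,57,12],"hfc":[84,21,18,77],"hna":{"dtq":80,"ijv":24},"s":{"e":19,"gw":23,"orb":26,"uu":44}}}
After op 5 (add /sa/hfc/3 89): {"lry":[{"b":94,"nic":35,"r":60,"viw":91},[55,78,71],{"pf":80,"sfu":70,"ttw":23},[28,26],36,[3,58,32,10]],"psz":[{"sn":79,"ue":62},{"vuc":60,"z":47},{"e":52,"hwe":67,"r":3},60],"sa":{"h":[37,57,12],"hfc":[84,21,18,89,77],"hna":{"dtq":80,"ijv":24},"s":{"e":19,"gw":23,"orb":26,"uu":44}}}
After op 6 (replace /lry/5/3 20): {"lry":[{"b":94,"nic":35,"r":60,"viw":91},[55,78,71],{"pf":80,"sfu":70,"ttw":23},[28,26],36,[3,58,32,20]],"psz":[{"sn":79,"ue":62},{"vuc":60,"z":47},{"e":52,"hwe":67,"r":3},60],"sa":{"h":[37,57,12],"hfc":[84,21,18,89,77],"hna":{"dtq":80,"ijv":24},"s":{"e":19,"gw":23,"orb":26,"uu":44}}}
After op 7 (add /lry/1 39): {"lry":[{"b":94,"nic":35,"r":60,"viw":91},39,[55,78,71],{"pf":80,"sfu":70,"ttw":23},[28,26],36,[3,58,32,20]],"psz":[{"sn":79,"ue":62},{"vuc":60,"z":47},{"e":52,"hwe":67,"r":3},60],"sa":{"h":[37,57,12],"hfc":[84,21,18,89,77],"hna":{"dtq":80,"ijv":24},"s":{"e":19,"gw":23,"orb":26,"uu":44}}}
After op 8 (add /sa/hna/rui 33): {"lry":[{"b":94,"nic":35,"r":60,"viw":91},39,[55,78,71],{"pf":80,"sfu":70,"ttw":23},[28,26],36,[3,58,32,20]],"psz":[{"sn":79,"ue":62},{"vuc":60,"z":47},{"e":52,"hwe":67,"r":3},60],"sa":{"h":[37,57,12],"hfc":[84,21,18,89,77],"hna":{"dtq":80,"ijv":24,"rui":33},"s":{"e":19,"gw":23,"orb":26,"uu":44}}}
After op 9 (add /sa/h/0 47): {"lry":[{"b":94,"nic":35,"r":60,"viw":91},39,[55,78,71],{"pf":80,"sfu":70,"ttw":23},[28,26],36,[3,58,32,20]],"psz":[{"sn":79,"ue":62},{"vuc":60,"z":47},{"e":52,"hwe":67,"r":3},60],"sa":{"h":[47,37,57,12],"hfc":[84,21,18,89,77],"hna":{"dtq":80,"ijv":24,"rui":33},"s":{"e":19,"gw":23,"orb":26,"uu":44}}}
After op 10 (replace /lry/3/pf 40): {"lry":[{"b":94,"nic":35,"r":60,"viw":91},39,[55,78,71],{"pf":40,"sfu":70,"ttw":23},[28,26],36,[3,58,32,20]],"psz":[{"sn":79,"ue":62},{"vuc":60,"z":47},{"e":52,"hwe":67,"r":3},60],"sa":{"h":[47,37,57,12],"hfc":[84,21,18,89,77],"hna":{"dtq":80,"ijv":24,"rui":33},"s":{"e":19,"gw":23,"orb":26,"uu":44}}}
After op 11 (replace /lry/4 39): {"lry":[{"b":94,"nic":35,"r":60,"viw":91},39,[55,78,71],{"pf":40,"sfu":70,"ttw":23},39,36,[3,58,32,20]],"psz":[{"sn":79,"ue":62},{"vuc":60,"z":47},{"e":52,"hwe":67,"r":3},60],"sa":{"h":[47,37,57,12],"hfc":[84,21,18,89,77],"hna":{"dtq":80,"ijv":24,"rui":33},"s":{"e":19,"gw":23,"orb":26,"uu":44}}}
After op 12 (add /lry/0/px 1): {"lry":[{"b":94,"nic":35,"px":1,"r":60,"viw":91},39,[55,78,71],{"pf":40,"sfu":70,"ttw":23},39,36,[3,58,32,20]],"psz":[{"sn":79,"ue":62},{"vuc":60,"z":47},{"e":52,"hwe":67,"r":3},60],"sa":{"h":[47,37,57,12],"hfc":[84,21,18,89,77],"hna":{"dtq":80,"ijv":24,"rui":33},"s":{"e":19,"gw":23,"orb":26,"uu":44}}}
After op 13 (replace /sa/h/2 32): {"lry":[{"b":94,"nic":35,"px":1,"r":60,"viw":91},39,[55,78,71],{"pf":40,"sfu":70,"ttw":23},39,36,[3,58,32,20]],"psz":[{"sn":79,"ue":62},{"vuc":60,"z":47},{"e":52,"hwe":67,"r":3},60],"sa":{"h":[47,37,32,12],"hfc":[84,21,18,89,77],"hna":{"dtq":80,"ijv":24,"rui":33},"s":{"e":19,"gw":23,"orb":26,"uu":44}}}
After op 14 (replace /sa/hna 54): {"lry":[{"b":94,"nic":35,"px":1,"r":60,"viw":91},39,[55,78,71],{"pf":40,"sfu":70,"ttw":23},39,36,[3,58,32,20]],"psz":[{"sn":79,"ue":62},{"vuc":60,"z":47},{"e":52,"hwe":67,"r":3},60],"sa":{"h":[47,37,32,12],"hfc":[84,21,18,89,77],"hna":54,"s":{"e":19,"gw":23,"orb":26,"uu":44}}}
After op 15 (add /psz/2/q 3): {"lry":[{"b":94,"nic":35,"px":1,"r":60,"viw":91},39,[55,78,71],{"pf":40,"sfu":70,"ttw":23},39,36,[3,58,32,20]],"psz":[{"sn":79,"ue":62},{"vuc":60,"z":47},{"e":52,"hwe":67,"q":3,"r":3},60],"sa":{"h":[47,37,32,12],"hfc":[84,21,18,89,77],"hna":54,"s":{"e":19,"gw":23,"orb":26,"uu":44}}}
After op 16 (add /psz/2/ix 79): {"lry":[{"b":94,"nic":35,"px":1,"r":60,"viw":91},39,[55,78,71],{"pf":40,"sfu":70,"ttw":23},39,36,[3,58,32,20]],"psz":[{"sn":79,"ue":62},{"vuc":60,"z":47},{"e":52,"hwe":67,"ix":79,"q":3,"r":3},60],"sa":{"h":[47,37,32,12],"hfc":[84,21,18,89,77],"hna":54,"s":{"e":19,"gw":23,"orb":26,"uu":44}}}
After op 17 (replace /lry 18): {"lry":18,"psz":[{"sn":79,"ue":62},{"vuc":60,"z":47},{"e":52,"hwe":67,"ix":79,"q":3,"r":3},60],"sa":{"h":[47,37,32,12],"hfc":[84,21,18,89,77],"hna":54,"s":{"e":19,"gw":23,"orb":26,"uu":44}}}
After op 18 (replace /psz/2 92): {"lry":18,"psz":[{"sn":79,"ue":62},{"vuc":60,"z":47},92,60],"sa":{"h":[47,37,32,12],"hfc":[84,21,18,89,77],"hna":54,"s":{"e":19,"gw":23,"orb":26,"uu":44}}}
After op 19 (replace /sa/hfc 90): {"lry":18,"psz":[{"sn":79,"ue":62},{"vuc":60,"z":47},92,60],"sa":{"h":[47,37,32,12],"hfc":90,"hna":54,"s":{"e":19,"gw":23,"orb":26,"uu":44}}}
After op 20 (replace /psz/0/sn 41): {"lry":18,"psz":[{"sn":41,"ue":62},{"vuc":60,"z":47},92,60],"sa":{"h":[47,37,32,12],"hfc":90,"hna":54,"s":{"e":19,"gw":23,"orb":26,"uu":44}}}
After op 21 (replace /lry 85): {"lry":85,"psz":[{"sn":41,"ue":62},{"vuc":60,"z":47},92,60],"sa":{"h":[47,37,32,12],"hfc":90,"hna":54,"s":{"e":19,"gw":23,"orb":26,"uu":44}}}

Answer: {"lry":85,"psz":[{"sn":41,"ue":62},{"vuc":60,"z":47},92,60],"sa":{"h":[47,37,32,12],"hfc":90,"hna":54,"s":{"e":19,"gw":23,"orb":26,"uu":44}}}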